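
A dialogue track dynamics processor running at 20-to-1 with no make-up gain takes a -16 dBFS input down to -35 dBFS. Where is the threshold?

-36 dBFS

Input is 20 dB above T (since output overshoot × R = input overshoot: (-35 − T)·20 = -16 − T gives T = -36 dBFS).
Check: -36 + (-16 − (-36))/20 = -36 + 1 = -35 dBFS. ✓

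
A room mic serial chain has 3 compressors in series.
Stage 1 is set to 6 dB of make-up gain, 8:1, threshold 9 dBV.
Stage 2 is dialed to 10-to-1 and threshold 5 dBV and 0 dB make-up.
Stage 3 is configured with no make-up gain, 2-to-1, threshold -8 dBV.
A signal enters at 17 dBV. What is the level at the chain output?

Stage 1: 17 dBV is 8 dB over 9 dBV; at 8:1 that becomes 1 dB over, giving 10 dBV; +6 dB make-up → 16 dBV.
Stage 2: overshoot 11 dB → 11/10 = 1.1 dB → 6.1 dBV.
Stage 3: 6.1 dBV is 14.1 dB over -8 dBV; at 2:1 that becomes 7.05 dB over, giving -0.95 dBV.

-0.95 dBV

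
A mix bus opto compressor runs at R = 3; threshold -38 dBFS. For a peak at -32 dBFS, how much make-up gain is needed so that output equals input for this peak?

Overshoot 6 dB → 6/3 = 2 dB after compression, so the compressed level is -38 + 2 = -36 dBFS.
Make-up = target − compressed = -32 − (-36) = 4 dB.

4 dB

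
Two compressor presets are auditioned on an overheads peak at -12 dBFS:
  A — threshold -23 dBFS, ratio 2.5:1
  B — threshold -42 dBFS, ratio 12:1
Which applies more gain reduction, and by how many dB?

B, by 20.9 dB

A: overshoot 11 dB → output overshoot 4.4 dB → GR 6.6 dB.
B: overshoot 30 dB → output overshoot 2.5 dB → GR 27.5 dB.
B applies 20.9 dB more gain reduction.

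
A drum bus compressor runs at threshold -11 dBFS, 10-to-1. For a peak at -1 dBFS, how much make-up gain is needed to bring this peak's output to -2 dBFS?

Without make-up, output = threshold + overshoot/10 = -11 + 1 = -10 dBFS.
Gap to target: 8 dB.

8 dB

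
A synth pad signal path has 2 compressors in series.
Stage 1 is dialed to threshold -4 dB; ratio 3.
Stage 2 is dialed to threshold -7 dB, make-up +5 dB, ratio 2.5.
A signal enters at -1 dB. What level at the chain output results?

-0.4 dB

Stage 1: -1 dB is 3 dB over -4 dB; at 3:1 that becomes 1 dB over, giving -3 dB.
Stage 2: -3 dB is 4 dB over -7 dB; at 2.5:1 that becomes 1.6 dB over, giving -5.4 dB; +5 dB make-up → -0.4 dB.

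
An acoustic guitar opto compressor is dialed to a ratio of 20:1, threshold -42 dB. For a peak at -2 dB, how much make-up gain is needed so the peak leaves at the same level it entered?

Overshoot 40 dB → 40/20 = 2 dB after compression, so the compressed level is -42 + 2 = -40 dB.
Make-up = target − compressed = -2 − (-40) = 38 dB.

38 dB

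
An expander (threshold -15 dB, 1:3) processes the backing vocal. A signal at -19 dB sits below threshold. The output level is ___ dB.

The input is 4 dB below the -15 dB threshold.
A 1:3 expander multiplies undershoot by 3: 4 × 3 = 12 dB below threshold.
Output = -15 − 12 = -27 dB.

-27 dB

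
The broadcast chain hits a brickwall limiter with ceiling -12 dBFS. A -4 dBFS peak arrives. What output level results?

-12 dBFS

A brickwall limiter is an ∞:1 compressor: any input above the ceiling is clamped to -12 dBFS.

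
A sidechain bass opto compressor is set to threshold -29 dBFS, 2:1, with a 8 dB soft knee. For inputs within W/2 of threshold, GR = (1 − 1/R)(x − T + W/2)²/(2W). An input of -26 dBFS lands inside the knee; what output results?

-27.53125 dBFS

x − T + W/2 = -26 − (-29) + 4 = 7.
GR = (1 − 1/2) × 7² / 16 = 0.5 × 49 / 16 = 1.53125 dB.
Output = -26 − 1.53125 = -27.53125 dBFS.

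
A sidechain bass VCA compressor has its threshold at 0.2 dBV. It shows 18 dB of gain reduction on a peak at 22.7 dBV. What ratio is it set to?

Input overshoot = 22.7 − 0.2 = 22.5 dB.
Output overshoot = 22.5 − 18 = 4.5 dB.
Ratio = input overshoot / output overshoot = 22.5 / 4.5 = 5.

5:1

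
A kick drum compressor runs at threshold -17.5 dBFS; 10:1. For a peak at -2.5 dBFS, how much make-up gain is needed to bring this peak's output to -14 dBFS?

The peak compresses to -17.5 + 15/10 = -16 dBFS.
To reach -14 dBFS requires -14 − (-16) = 2 dB of make-up.

2 dB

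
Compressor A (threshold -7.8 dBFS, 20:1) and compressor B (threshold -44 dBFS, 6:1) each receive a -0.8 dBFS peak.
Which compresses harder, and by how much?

A: overshoot 7 dB → output overshoot 0.35 dB → GR 6.65 dB.
B: overshoot 43.2 dB → output overshoot 7.2 dB → GR 36 dB.
B reduces 29.35 dB more.

B, by 29.35 dB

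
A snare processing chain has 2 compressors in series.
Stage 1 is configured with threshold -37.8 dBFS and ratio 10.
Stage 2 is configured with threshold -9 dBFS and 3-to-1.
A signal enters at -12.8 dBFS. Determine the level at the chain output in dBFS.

-35.3 dBFS

Stage 1: overshoot 25 dB → 25/10 = 2.5 dB → -35.3 dBFS.
Stage 2: below threshold (-35.3 ≤ -9); passes unchanged; output -35.3 dBFS.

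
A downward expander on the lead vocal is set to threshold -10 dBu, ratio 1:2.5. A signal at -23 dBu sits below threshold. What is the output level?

-42.5 dBu

The input is 13 dB below the -10 dBu threshold.
A 1:2.5 expander multiplies undershoot by 2.5: 13 × 2.5 = 32.5 dB below threshold.
Output = -10 − 32.5 = -42.5 dBu.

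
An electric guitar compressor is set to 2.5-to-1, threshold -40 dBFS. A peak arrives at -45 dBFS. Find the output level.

-45 dBFS is 5 dB below the -40 dBFS threshold, so no gain reduction is applied.
Output = input = -45 dBFS.

-45 dBFS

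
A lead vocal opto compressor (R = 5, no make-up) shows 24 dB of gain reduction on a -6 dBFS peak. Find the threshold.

-36 dBFS

Input is 30 dB above T (since output overshoot × R = input overshoot: (-30 − T)·5 = -6 − T gives T = -36 dBFS).
Check: -36 + (-6 − (-36))/5 = -36 + 6 = -30 dBFS. ✓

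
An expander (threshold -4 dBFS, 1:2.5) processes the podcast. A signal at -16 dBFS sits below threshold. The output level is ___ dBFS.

The input is 12 dB below the -4 dBFS threshold.
A 1:2.5 expander multiplies undershoot by 2.5: 12 × 2.5 = 30 dB below threshold.
Output = -4 − 30 = -34 dBFS.

-34 dBFS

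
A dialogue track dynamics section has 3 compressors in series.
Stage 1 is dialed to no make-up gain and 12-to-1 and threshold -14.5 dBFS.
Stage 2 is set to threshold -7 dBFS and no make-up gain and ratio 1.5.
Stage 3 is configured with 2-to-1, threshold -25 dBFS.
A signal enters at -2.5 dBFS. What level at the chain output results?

Stage 1: overshoot 12 dB → 12/12 = 1 dB → -13.5 dBFS.
Stage 2: below threshold (-13.5 ≤ -7); passes unchanged; output -13.5 dBFS.
Stage 3: -13.5 dBFS is 11.5 dB over -25 dBFS; at 2:1 that becomes 5.75 dB over, giving -19.25 dBFS.

-19.25 dBFS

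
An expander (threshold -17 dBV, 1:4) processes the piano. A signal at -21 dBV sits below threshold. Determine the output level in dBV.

-33 dBV

Below threshold, a 1:4 expander applies gain = (4−1)×(T − x) of attenuation.
(4−1) × 4 = 12 dB, so output = -21 − 12 = -33 dBV.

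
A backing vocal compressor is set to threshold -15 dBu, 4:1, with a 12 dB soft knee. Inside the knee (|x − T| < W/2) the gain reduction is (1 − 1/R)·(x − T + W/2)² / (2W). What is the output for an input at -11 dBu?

-14.125 dBu

x − T + W/2 = -11 − (-15) + 6 = 10.
GR = (1 − 1/4) × 10² / 24 = 0.75 × 100 / 24 = 3.125 dB.
Output = -11 − 3.125 = -14.125 dBu.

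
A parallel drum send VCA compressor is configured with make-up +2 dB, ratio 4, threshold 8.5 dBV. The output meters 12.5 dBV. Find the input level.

Stripping the +2 dB make-up gives 10.5 dBV at the gain stage.
The compressed level sits 10.5 − 8.5 = 2 dB over threshold.
Undo the ratio: input overshoot = 2 × 4 = 8 dB, giving input = 16.5 dBV.

16.5 dBV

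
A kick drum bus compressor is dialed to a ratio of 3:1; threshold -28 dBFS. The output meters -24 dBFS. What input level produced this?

-16 dBFS

The compressed level sits -24 − (-28) = 4 dB over threshold.
Before 3:1 compression the overshoot was 4 × 3 = 12 dB, so input = -28 + 12 = -16 dBFS.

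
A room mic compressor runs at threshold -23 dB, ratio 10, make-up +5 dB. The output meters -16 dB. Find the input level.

-3 dB

Before make-up, the level was -16 − 5 = -21 dB.
Post-compression overshoot = -21 − (-23) = 2 dB.
Undo the ratio: input overshoot = 2 × 10 = 20 dB, giving input = -3 dB.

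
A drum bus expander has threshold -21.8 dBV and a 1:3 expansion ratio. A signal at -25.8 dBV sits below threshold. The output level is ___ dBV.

The input is 4 dB below the -21.8 dBV threshold.
A 1:3 expander multiplies undershoot by 3: 4 × 3 = 12 dB below threshold.
Output = -21.8 − 12 = -33.8 dBV.

-33.8 dBV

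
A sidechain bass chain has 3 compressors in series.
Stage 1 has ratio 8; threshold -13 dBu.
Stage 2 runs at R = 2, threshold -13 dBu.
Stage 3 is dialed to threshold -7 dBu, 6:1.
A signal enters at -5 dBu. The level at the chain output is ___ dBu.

Stage 1: overshoot 8 dB → 8/8 = 1 dB → -12 dBu.
Stage 2: overshoot 1 dB → 1/2 = 0.5 dB → -12.5 dBu.
Stage 3: below threshold (-12.5 ≤ -7); passes unchanged; output -12.5 dBu.

-12.5 dBu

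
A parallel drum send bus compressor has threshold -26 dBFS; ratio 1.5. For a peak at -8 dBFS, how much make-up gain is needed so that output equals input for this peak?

6 dB

Without make-up, output = threshold + overshoot/1.5 = -26 + 12 = -14 dBFS.
Gap to target: 6 dB.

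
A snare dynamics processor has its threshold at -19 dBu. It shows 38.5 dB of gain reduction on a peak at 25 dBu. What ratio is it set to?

Input overshoot = 25 − (-19) = 44 dB.
Output overshoot = 44 − 38.5 = 5.5 dB.
Ratio = input overshoot / output overshoot = 44 / 5.5 = 8.

8:1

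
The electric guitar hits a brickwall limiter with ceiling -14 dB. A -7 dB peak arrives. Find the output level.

-14 dB

A brickwall limiter is an ∞:1 compressor: any input above the ceiling is clamped to -14 dB.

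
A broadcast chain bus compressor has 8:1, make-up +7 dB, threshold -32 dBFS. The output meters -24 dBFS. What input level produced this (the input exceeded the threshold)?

Stripping the +7 dB make-up gives -31 dBFS at the gain stage.
That's 1 dB above the -32 dBFS threshold.
Before 8:1 compression the overshoot was 1 × 8 = 8 dB, so input = -32 + 8 = -24 dBFS.

-24 dBFS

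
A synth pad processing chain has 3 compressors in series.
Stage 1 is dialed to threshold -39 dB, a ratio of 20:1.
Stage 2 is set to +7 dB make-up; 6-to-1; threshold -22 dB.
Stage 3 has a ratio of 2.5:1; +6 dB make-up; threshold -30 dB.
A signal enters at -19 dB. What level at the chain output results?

-25 dB

Stage 1: 20 dB above -39 dB, reduced 20:1 to 1 dB above → -38 dB.
Stage 2: -38 dB ≤ -22 dB, so stage 2 doesn't engage; make-up brings it to -31 dB.
Stage 3: -31 dB is at or below the -30 dB threshold — no compression; make-up brings it to -25 dB.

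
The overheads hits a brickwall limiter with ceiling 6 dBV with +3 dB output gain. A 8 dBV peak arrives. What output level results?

9 dBV

The limiter clamps the peak to its 6 dBV ceiling.
Output gain then adds 3 dB: 6 + 3 = 9 dBV.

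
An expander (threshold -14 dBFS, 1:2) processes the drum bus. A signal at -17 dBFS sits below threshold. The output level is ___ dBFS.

-20 dBFS

The input is 3 dB below the -14 dBFS threshold.
A 1:2 expander multiplies undershoot by 2: 3 × 2 = 6 dB below threshold.
Output = -14 − 6 = -20 dBFS.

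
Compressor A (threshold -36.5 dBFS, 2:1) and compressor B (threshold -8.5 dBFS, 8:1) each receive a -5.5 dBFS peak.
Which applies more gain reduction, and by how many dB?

A, by 12.875 dB

A: 31 dB over, compressed to 15.5 dB over, so 15.5 dB of GR.
B: 3 dB over, compressed to 0.375 dB over, so 2.625 dB of GR.
A reduces 12.875 dB more.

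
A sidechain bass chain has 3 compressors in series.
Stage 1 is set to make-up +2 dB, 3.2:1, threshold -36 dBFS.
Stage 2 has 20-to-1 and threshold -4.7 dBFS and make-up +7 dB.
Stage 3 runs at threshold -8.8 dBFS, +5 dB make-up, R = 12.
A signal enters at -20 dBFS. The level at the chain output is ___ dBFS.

-17 dBFS

Stage 1: -20 dBFS is 16 dB over -36 dBFS; at 3.2:1 that becomes 5 dB over, giving -31 dBFS; +2 dB make-up → -29 dBFS.
Stage 2: -29 dBFS is at or below the -4.7 dBFS threshold — no compression; make-up brings it to -22 dBFS.
Stage 3: below threshold (-22 ≤ -8.8); passes unchanged; make-up brings it to -17 dBFS.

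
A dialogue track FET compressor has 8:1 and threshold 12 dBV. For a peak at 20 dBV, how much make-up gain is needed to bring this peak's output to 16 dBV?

3 dB

The peak compresses to 12 + 8/8 = 13 dBV.
To reach 16 dBV requires 16 − 13 = 3 dB of make-up.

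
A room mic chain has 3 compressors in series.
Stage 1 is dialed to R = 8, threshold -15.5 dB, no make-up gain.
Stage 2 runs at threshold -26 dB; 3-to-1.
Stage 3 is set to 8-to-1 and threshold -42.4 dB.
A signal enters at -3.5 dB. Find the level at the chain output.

Stage 1: overshoot 12 dB → 12/8 = 1.5 dB → -14 dB.
Stage 2: overshoot 12 dB → 12/3 = 4 dB → -22 dB.
Stage 3: -22 dB is 20.4 dB over -42.4 dB; at 8:1 that becomes 2.55 dB over, giving -39.85 dB.

-39.85 dB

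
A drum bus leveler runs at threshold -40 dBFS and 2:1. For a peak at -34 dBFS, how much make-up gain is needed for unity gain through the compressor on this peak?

3 dB

Overshoot 6 dB → 6/2 = 3 dB after compression, so the compressed level is -40 + 3 = -37 dBFS.
Make-up = target − compressed = -34 − (-37) = 3 dB.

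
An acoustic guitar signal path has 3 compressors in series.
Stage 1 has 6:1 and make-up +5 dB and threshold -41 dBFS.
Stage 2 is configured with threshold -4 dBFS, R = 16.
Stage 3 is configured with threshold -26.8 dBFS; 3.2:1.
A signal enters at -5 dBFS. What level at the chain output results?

Stage 1: 36 dB above -41 dBFS, reduced 6:1 to 6 dB above → -35 dBFS; +5 dB make-up → -30 dBFS.
Stage 2: -30 dBFS is at or below the -4 dBFS threshold — no compression; output -30 dBFS.
Stage 3: -30 dBFS ≤ -26.8 dBFS, so stage 3 doesn't engage; output -30 dBFS.

-30 dBFS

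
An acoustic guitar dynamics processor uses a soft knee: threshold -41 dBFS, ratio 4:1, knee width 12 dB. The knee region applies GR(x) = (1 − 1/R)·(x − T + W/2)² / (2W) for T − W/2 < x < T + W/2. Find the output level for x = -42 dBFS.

-42.78125 dBFS

x − T + W/2 = -42 − (-41) + 6 = 5.
GR = (1 − 1/4) × 5² / 24 = 0.75 × 25 / 24 = 0.78125 dB.
Output = -42 − 0.78125 = -42.78125 dBFS.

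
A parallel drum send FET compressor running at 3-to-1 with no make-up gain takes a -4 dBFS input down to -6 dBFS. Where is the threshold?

-7 dBFS

Let T be the threshold. Output overshoot = (input overshoot)/R, so -6 − T = (-4 − T)/3.
3·(-6 − T) = -4 − T → 2·T = -18 − (-4) = -14.
T = -14/2 = -7 dBFS.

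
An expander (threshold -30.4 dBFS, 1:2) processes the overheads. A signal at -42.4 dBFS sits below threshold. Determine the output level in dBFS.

Below threshold, a 1:2 expander applies gain = (2−1)×(T − x) of attenuation.
(2−1) × 12 = 12 dB, so output = -42.4 − 12 = -54.4 dBFS.

-54.4 dBFS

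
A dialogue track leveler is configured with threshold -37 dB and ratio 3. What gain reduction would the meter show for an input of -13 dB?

-13 dB exceeds the threshold by 24 dB.
A 3:1 ratio leaves 8 dB of that excess.
GR = overshoot in − overshoot out = 24 − 8 = 16 dB.

16 dB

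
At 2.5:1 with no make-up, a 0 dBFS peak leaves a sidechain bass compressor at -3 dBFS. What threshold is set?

Let T be the threshold. Output overshoot = (input overshoot)/R, so -3 − T = (0 − T)/2.5.
2.5·(-3 − T) = 0 − T → 1.5·T = -7.5 − 0 = -7.5.
T = -7.5/1.5 = -5 dBFS.

-5 dBFS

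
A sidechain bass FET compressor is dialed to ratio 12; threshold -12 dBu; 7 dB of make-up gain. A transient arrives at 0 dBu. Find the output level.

The input is 12 dB above the -12 dBu threshold.
At 12:1 the overshoot is divided by 12, leaving 1 dB above threshold.
So the level is -12 + 1 = -11 dBu; make-up adds 7 dB, giving -4 dBu.

-4 dBu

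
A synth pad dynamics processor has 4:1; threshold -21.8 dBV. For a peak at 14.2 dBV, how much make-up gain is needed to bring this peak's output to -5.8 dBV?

7 dB

The peak compresses to -21.8 + 36/4 = -12.8 dBV.
To reach -5.8 dBV requires -5.8 − (-12.8) = 7 dB of make-up.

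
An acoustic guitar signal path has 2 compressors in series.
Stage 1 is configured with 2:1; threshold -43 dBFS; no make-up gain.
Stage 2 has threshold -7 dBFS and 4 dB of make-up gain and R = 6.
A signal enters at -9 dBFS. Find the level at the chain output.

Stage 1: -9 dBFS is 34 dB over -43 dBFS; at 2:1 that becomes 17 dB over, giving -26 dBFS.
Stage 2: -26 dBFS ≤ -7 dBFS, so stage 2 doesn't engage; make-up brings it to -22 dBFS.

-22 dBFS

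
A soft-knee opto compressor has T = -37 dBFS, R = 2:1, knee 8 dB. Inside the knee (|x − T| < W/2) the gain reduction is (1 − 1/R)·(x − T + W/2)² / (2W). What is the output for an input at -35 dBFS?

-36.125 dBFS

x − T + W/2 = -35 − (-37) + 4 = 6.
GR = (1 − 1/2) × 6² / 16 = 0.5 × 36 / 16 = 1.125 dB.
Output = -35 − 1.125 = -36.125 dBFS.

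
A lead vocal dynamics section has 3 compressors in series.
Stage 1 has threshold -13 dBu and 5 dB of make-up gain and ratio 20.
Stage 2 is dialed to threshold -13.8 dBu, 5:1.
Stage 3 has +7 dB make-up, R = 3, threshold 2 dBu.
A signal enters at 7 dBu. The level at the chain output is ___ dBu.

Stage 1: overshoot 20 dB → 20/20 = 1 dB → -12 dBu; +5 dB make-up → -7 dBu.
Stage 2: overshoot 6.8 dB → 6.8/5 = 1.36 dB → -12.44 dBu.
Stage 3: -12.44 dBu ≤ 2 dBu, so stage 3 doesn't engage; make-up brings it to -5.44 dBu.

-5.44 dBu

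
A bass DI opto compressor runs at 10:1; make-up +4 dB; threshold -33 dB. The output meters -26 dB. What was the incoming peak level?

-3 dB

Stripping the +4 dB make-up gives -30 dB at the gain stage.
Post-compression overshoot = -30 − (-33) = 3 dB.
Undo the ratio: input overshoot = 3 × 10 = 30 dB, giving input = -3 dB.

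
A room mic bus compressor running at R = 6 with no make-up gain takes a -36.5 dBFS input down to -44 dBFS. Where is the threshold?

Let T be the threshold. Output overshoot = (input overshoot)/R, so -44 − T = (-36.5 − T)/6.
6·(-44 − T) = -36.5 − T → 5·T = -264 − (-36.5) = -227.5.
T = -227.5/5 = -45.5 dBFS.

-45.5 dBFS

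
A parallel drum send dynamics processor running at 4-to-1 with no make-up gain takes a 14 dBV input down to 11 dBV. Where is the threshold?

10 dBV

Input is 4 dB above T (since output overshoot × R = input overshoot: (11 − T)·4 = 14 − T gives T = 10 dBV).
Check: 10 + (14 − 10)/4 = 10 + 1 = 11 dBV. ✓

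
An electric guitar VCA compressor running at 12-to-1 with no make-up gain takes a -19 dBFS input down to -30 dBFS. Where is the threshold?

-31 dBFS

Input is 12 dB above T (since output overshoot × R = input overshoot: (-30 − T)·12 = -19 − T gives T = -31 dBFS).
Check: -31 + (-19 − (-31))/12 = -31 + 1 = -30 dBFS. ✓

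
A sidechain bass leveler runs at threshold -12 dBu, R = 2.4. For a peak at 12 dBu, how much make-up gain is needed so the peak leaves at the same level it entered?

The peak compresses to -12 + 24/2.4 = -2 dBu.
To reach 12 dBu requires 12 − (-2) = 14 dB of make-up.

14 dB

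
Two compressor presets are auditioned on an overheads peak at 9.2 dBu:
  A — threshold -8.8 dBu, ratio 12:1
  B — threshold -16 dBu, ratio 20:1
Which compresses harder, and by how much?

A: overshoot 18 dB → output overshoot 1.5 dB → GR 16.5 dB.
B: overshoot 25.2 dB → output overshoot 1.26 dB → GR 23.94 dB.
B reduces 7.44 dB more.

B, by 7.44 dB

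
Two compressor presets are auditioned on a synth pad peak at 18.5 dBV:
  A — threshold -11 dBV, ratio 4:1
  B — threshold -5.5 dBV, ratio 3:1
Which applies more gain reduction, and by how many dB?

A, by 6.125 dB

A: 29.5 dB over, compressed to 7.375 dB over, so 22.125 dB of GR.
B: 24 dB over, compressed to 8 dB over, so 16 dB of GR.
A reduces 6.125 dB more.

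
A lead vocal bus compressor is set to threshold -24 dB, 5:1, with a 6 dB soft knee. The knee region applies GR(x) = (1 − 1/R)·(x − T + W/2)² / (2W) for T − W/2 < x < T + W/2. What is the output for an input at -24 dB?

-24.6 dB

x − T + W/2 = -24 − (-24) + 3 = 3.
GR = (1 − 1/5) × 3² / 12 = 0.8 × 9 / 12 = 0.6 dB.
Output = -24 − 0.6 = -24.6 dB.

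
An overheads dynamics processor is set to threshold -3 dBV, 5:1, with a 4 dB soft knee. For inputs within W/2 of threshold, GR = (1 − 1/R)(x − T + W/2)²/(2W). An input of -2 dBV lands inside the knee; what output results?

-2.9 dBV

x − T + W/2 = -2 − (-3) + 2 = 3.
GR = (1 − 1/5) × 3² / 8 = 0.8 × 9 / 8 = 0.9 dB.
Output = -2 − 0.9 = -2.9 dBV.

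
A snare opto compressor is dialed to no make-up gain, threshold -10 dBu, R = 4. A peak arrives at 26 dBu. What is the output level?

-1 dBu

Overshoot: 26 − (-10) = 36 dB.
4:1 compression reduces that to 36/4 = 9 dB over.
So the level is -10 + 9 = -1 dBu.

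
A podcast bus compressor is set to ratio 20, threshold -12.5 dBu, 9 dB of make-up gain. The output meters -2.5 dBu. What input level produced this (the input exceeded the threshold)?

7.5 dBu

Stripping the +9 dB make-up gives -11.5 dBu at the gain stage.
That's 1 dB above the -12.5 dBu threshold.
Undo the ratio: input overshoot = 1 × 20 = 20 dB, giving input = 7.5 dBu.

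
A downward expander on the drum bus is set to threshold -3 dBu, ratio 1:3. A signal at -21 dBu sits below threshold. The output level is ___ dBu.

Below threshold, a 1:3 expander applies gain = (3−1)×(T − x) of attenuation.
(3−1) × 18 = 36 dB, so output = -21 − 36 = -57 dBu.

-57 dBu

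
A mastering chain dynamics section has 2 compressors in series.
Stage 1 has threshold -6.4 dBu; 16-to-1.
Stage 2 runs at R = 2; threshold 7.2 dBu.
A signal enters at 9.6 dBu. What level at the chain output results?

-5.4 dBu

Stage 1: 9.6 dBu is 16 dB over -6.4 dBu; at 16:1 that becomes 1 dB over, giving -5.4 dBu.
Stage 2: below threshold (-5.4 ≤ 7.2); passes unchanged; output -5.4 dBu.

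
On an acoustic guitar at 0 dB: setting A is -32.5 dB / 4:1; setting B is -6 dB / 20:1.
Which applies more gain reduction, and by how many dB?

A: 32.5 dB over, compressed to 8.125 dB over, so 24.375 dB of GR.
B: 6 dB over, compressed to 0.3 dB over, so 5.7 dB of GR.
A applies 18.675 dB more gain reduction.

A, by 18.675 dB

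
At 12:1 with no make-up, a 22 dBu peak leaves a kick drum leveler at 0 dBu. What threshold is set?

-2 dBu

Input is 24 dB above T (since output overshoot × R = input overshoot: (0 − T)·12 = 22 − T gives T = -2 dBu).
Check: -2 + (22 − (-2))/12 = -2 + 2 = 0 dBu. ✓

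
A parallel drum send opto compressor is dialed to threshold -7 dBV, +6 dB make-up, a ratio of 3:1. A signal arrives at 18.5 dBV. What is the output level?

7.5 dBV

The input is 25.5 dB above the -7 dBV threshold.
The 25.5 dB excess becomes 8.5 dB after 3:1 reduction.
Output = -7 + 8.5 = 1.5 dBV; make-up adds 6 dB, giving 7.5 dBV.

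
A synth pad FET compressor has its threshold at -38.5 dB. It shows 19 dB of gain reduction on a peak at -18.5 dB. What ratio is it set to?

Input overshoot = -18.5 − (-38.5) = 20 dB.
Output overshoot = 20 − 19 = 1 dB.
Ratio = input overshoot / output overshoot = 20 / 1 = 20.

20:1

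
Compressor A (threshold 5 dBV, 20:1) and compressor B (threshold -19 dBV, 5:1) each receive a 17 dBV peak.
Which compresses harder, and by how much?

B, by 17.4 dB

A: 12 dB over, compressed to 0.6 dB over, so 11.4 dB of GR.
B: 36 dB over, compressed to 7.2 dB over, so 28.8 dB of GR.
B applies 17.4 dB more gain reduction.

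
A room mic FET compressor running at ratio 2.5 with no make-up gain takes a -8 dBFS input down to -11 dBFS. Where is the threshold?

-13 dBFS

Gain reduction = -8 − (-11) = 3 dB; output overshoot = GR / (R − 1) = 3 / 1.5 = 2 dB.
Threshold = output − output overshoot = -11 − 2 = -13 dBFS.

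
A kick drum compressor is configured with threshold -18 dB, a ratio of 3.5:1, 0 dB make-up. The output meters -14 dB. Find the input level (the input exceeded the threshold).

-4 dB

Post-compression overshoot = -14 − (-18) = 4 dB.
Input overshoot = R × output overshoot = 14 dB → input = -18 + 14 = -4 dB.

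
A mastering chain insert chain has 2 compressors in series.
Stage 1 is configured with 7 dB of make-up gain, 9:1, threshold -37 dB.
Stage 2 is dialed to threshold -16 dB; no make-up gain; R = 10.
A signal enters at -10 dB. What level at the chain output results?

-27 dB

Stage 1: 27 dB above -37 dB, reduced 9:1 to 3 dB above → -34 dB; +7 dB make-up → -27 dB.
Stage 2: -27 dB ≤ -16 dB, so stage 2 doesn't engage; output -27 dB.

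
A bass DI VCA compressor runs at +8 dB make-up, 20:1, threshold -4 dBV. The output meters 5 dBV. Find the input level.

Stripping the +8 dB make-up gives -3 dBV at the gain stage.
That's 1 dB above the -4 dBV threshold.
Before 20:1 compression the overshoot was 1 × 20 = 20 dB, so input = -4 + 20 = 16 dBV.

16 dBV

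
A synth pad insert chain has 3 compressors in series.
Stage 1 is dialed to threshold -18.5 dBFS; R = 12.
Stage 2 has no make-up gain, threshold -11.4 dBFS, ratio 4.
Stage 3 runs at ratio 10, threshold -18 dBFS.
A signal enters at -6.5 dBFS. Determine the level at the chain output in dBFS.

Stage 1: overshoot 12 dB → 12/12 = 1 dB → -17.5 dBFS.
Stage 2: -17.5 dBFS ≤ -11.4 dBFS, so stage 2 doesn't engage; output -17.5 dBFS.
Stage 3: -17.5 dBFS is 0.5 dB over -18 dBFS; at 10:1 that becomes 0.05 dB over, giving -17.95 dBFS.

-17.95 dBFS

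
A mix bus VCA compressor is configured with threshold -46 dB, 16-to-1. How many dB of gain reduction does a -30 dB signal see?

-30 dB exceeds the threshold by 16 dB.
After 16:1 compression the overshoot becomes 16/16 = 1 dB.
GR = overshoot in − overshoot out = 16 − 1 = 15 dB.

15 dB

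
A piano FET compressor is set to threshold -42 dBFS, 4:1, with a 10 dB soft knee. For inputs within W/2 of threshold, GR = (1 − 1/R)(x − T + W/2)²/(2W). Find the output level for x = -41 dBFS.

x − T + W/2 = -41 − (-42) + 5 = 6.
GR = (1 − 1/4) × 6² / 20 = 0.75 × 36 / 20 = 1.35 dB.
Output = -41 − 1.35 = -42.35 dBFS.

-42.35 dBFS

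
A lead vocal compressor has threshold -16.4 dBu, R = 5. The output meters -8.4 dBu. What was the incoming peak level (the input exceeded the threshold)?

23.6 dBu

Post-compression overshoot = -8.4 − (-16.4) = 8 dB.
Input overshoot = R × output overshoot = 40 dB → input = -16.4 + 40 = 23.6 dBu.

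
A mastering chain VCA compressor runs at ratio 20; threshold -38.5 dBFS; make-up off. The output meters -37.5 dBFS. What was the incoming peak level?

-18.5 dBFS

Post-compression overshoot = -37.5 − (-38.5) = 1 dB.
Before 20:1 compression the overshoot was 1 × 20 = 20 dB, so input = -38.5 + 20 = -18.5 dBFS.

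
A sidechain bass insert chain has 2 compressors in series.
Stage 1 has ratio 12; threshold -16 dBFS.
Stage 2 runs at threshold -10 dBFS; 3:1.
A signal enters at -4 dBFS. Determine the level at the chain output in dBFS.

-15 dBFS

Stage 1: overshoot 12 dB → 12/12 = 1 dB → -15 dBFS.
Stage 2: -15 dBFS ≤ -10 dBFS, so stage 2 doesn't engage; output -15 dBFS.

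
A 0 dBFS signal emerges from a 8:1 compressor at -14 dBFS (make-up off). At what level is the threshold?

-16 dBFS

Let T be the threshold. Output overshoot = (input overshoot)/R, so -14 − T = (0 − T)/8.
8·(-14 − T) = 0 − T → 7·T = -112 − 0 = -112.
T = -112/7 = -16 dBFS.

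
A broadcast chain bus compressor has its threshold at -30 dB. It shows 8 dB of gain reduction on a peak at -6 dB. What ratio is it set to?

1.5:1

Input overshoot = -6 − (-30) = 24 dB.
Output overshoot = 24 − 8 = 16 dB.
Ratio = input overshoot / output overshoot = 24 / 16 = 1.5.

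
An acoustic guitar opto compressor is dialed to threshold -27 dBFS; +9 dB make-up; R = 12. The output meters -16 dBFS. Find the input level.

Stripping the +9 dB make-up gives -25 dBFS at the gain stage.
The compressed level sits -25 − (-27) = 2 dB over threshold.
Input overshoot = R × output overshoot = 24 dB → input = -27 + 24 = -3 dBFS.

-3 dBFS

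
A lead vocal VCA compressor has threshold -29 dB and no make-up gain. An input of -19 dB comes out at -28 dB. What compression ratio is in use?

10:1

Input overshoot = -19 − (-29) = 10 dB; output overshoot = -28 − (-29) = 1 dB.
Ratio = 10 / 1 = 10.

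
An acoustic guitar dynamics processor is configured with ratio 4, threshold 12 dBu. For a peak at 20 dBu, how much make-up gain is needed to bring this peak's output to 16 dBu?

Overshoot 8 dB → 8/4 = 2 dB after compression, so the compressed level is 12 + 2 = 14 dBu.
Make-up = target − compressed = 16 − 14 = 2 dB.

2 dB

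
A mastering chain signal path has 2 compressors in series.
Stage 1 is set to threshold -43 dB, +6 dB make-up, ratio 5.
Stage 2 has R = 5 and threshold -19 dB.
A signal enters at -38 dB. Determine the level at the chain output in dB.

Stage 1: overshoot 5 dB → 5/5 = 1 dB → -42 dB; +6 dB make-up → -36 dB.
Stage 2: -36 dB is at or below the -19 dB threshold — no compression; output -36 dB.

-36 dB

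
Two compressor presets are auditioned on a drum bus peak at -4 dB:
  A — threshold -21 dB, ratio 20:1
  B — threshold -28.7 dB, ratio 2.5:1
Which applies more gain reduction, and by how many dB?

A, by 1.33 dB

A: 17 dB over, compressed to 0.85 dB over, so 16.15 dB of GR.
B: 24.7 dB over, compressed to 9.88 dB over, so 14.82 dB of GR.
A reduces 1.33 dB more.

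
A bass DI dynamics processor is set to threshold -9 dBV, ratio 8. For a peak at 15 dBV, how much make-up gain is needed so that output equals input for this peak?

21 dB

Without make-up, output = threshold + overshoot/8 = -9 + 3 = -6 dBV.
Gap to target: 21 dB.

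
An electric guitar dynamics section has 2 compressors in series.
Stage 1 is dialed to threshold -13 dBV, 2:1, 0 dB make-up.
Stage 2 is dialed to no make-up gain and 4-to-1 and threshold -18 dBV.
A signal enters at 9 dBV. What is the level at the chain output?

-14 dBV

Stage 1: overshoot 22 dB → 22/2 = 11 dB → -2 dBV.
Stage 2: -2 dBV is 16 dB over -18 dBV; at 4:1 that becomes 4 dB over, giving -14 dBV.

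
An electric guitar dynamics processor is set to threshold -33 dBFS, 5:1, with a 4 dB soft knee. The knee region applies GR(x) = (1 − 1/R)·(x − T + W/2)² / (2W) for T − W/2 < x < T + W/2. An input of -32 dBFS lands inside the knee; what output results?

x − T + W/2 = -32 − (-33) + 2 = 3.
GR = (1 − 1/5) × 3² / 8 = 0.8 × 9 / 8 = 0.9 dB.
Output = -32 − 0.9 = -32.9 dBFS.

-32.9 dBFS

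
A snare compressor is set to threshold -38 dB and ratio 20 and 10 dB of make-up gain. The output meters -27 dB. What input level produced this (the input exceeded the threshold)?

-18 dB

Stripping the +10 dB make-up gives -37 dB at the gain stage.
That's 1 dB above the -38 dB threshold.
Input overshoot = R × output overshoot = 20 dB → input = -38 + 20 = -18 dB.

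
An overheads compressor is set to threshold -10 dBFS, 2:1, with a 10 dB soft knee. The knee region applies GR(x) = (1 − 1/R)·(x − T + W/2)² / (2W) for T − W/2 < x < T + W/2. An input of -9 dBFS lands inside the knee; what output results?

-9.9 dBFS

x − T + W/2 = -9 − (-10) + 5 = 6.
GR = (1 − 1/2) × 6² / 20 = 0.5 × 36 / 20 = 0.9 dB.
Output = -9 − 0.9 = -9.9 dBFS.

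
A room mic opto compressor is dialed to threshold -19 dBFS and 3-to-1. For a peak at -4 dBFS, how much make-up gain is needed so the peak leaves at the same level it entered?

Overshoot 15 dB → 15/3 = 5 dB after compression, so the compressed level is -19 + 5 = -14 dBFS.
Make-up = target − compressed = -4 − (-14) = 10 dB.

10 dB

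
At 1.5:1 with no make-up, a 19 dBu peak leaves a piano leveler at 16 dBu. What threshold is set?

10 dBu

Gain reduction = 19 − 16 = 3 dB; output overshoot = GR / (R − 1) = 3 / 0.5 = 6 dB.
Threshold = output − output overshoot = 16 − 6 = 10 dBu.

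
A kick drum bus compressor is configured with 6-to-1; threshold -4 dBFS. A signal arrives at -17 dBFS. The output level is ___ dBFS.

-17 dBFS

-17 dBFS is 13 dB below the -4 dBFS threshold, so no gain reduction is applied.
Output = input = -17 dBFS.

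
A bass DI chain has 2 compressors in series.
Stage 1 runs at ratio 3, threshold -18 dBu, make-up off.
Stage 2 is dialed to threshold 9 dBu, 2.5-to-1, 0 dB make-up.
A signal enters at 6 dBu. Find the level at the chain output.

Stage 1: 6 dBu is 24 dB over -18 dBu; at 3:1 that becomes 8 dB over, giving -10 dBu.
Stage 2: below threshold (-10 ≤ 9); passes unchanged; output -10 dBu.

-10 dBu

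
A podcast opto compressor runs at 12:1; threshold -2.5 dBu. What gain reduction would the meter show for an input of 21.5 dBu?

22 dB

The signal is 24 dB above threshold.
At 12:1, output sits 24/12 = 2 dB above threshold.
So the signal is attenuated by 24 − 2 = 22 dB.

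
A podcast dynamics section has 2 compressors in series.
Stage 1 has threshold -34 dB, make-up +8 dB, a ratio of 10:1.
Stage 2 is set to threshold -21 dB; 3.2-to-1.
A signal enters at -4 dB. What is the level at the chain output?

Stage 1: -4 dB is 30 dB over -34 dB; at 10:1 that becomes 3 dB over, giving -31 dB; +8 dB make-up → -23 dB.
Stage 2: -23 dB ≤ -21 dB, so stage 2 doesn't engage; output -23 dB.

-23 dB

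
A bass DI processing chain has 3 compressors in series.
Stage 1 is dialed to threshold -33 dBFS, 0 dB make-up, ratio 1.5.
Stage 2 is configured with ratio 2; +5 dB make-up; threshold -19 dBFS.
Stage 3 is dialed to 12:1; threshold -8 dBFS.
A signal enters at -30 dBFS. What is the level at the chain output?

-26 dBFS

Stage 1: overshoot 3 dB → 3/1.5 = 2 dB → -31 dBFS.
Stage 2: -31 dBFS ≤ -19 dBFS, so stage 2 doesn't engage; make-up brings it to -26 dBFS.
Stage 3: below threshold (-26 ≤ -8); passes unchanged; output -26 dBFS.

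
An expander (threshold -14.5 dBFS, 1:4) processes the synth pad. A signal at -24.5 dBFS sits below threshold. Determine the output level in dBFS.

The input is 10 dB below the -14.5 dBFS threshold.
A 1:4 expander multiplies undershoot by 4: 10 × 4 = 40 dB below threshold.
Output = -14.5 − 40 = -54.5 dBFS.

-54.5 dBFS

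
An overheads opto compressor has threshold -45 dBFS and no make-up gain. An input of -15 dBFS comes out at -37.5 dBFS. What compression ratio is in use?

Input overshoot = -15 − (-45) = 30 dB; output overshoot = -37.5 − (-45) = 7.5 dB.
Ratio = 30 / 7.5 = 4.

4:1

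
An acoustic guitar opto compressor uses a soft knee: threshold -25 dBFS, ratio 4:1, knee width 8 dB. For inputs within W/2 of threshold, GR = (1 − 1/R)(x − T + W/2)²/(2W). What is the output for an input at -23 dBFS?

-24.6875 dBFS

x − T + W/2 = -23 − (-25) + 4 = 6.
GR = (1 − 1/4) × 6² / 16 = 0.75 × 36 / 16 = 1.6875 dB.
Output = -23 − 1.6875 = -24.6875 dBFS.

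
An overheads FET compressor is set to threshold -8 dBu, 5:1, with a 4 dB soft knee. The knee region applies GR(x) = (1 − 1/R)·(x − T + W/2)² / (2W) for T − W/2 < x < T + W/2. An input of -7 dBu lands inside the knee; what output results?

-7.9 dBu

x − T + W/2 = -7 − (-8) + 2 = 3.
GR = (1 − 1/5) × 3² / 8 = 0.8 × 9 / 8 = 0.9 dB.
Output = -7 − 0.9 = -7.9 dBu.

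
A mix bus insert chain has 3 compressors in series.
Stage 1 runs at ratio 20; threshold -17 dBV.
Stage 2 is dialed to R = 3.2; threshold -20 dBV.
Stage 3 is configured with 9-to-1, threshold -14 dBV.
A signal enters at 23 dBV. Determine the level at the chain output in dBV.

-18.4375 dBV

Stage 1: overshoot 40 dB → 40/20 = 2 dB → -15 dBV.
Stage 2: overshoot 5 dB → 5/3.2 = 1.5625 dB → -18.4375 dBV.
Stage 3: -18.4375 dBV is at or below the -14 dBV threshold — no compression; output -18.4375 dBV.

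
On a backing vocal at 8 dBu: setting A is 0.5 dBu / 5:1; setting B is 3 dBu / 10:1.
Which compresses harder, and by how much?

A, by 1.5 dB

A: overshoot 7.5 dB → output overshoot 1.5 dB → GR 6 dB.
B: overshoot 5 dB → output overshoot 0.5 dB → GR 4.5 dB.
Difference: 1.5 dB in favour of A.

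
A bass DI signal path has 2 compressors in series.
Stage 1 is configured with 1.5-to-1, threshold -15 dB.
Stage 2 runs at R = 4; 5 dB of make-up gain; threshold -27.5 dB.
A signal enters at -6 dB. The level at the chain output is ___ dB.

Stage 1: -6 dB is 9 dB over -15 dB; at 1.5:1 that becomes 6 dB over, giving -9 dB.
Stage 2: -9 dB is 18.5 dB over -27.5 dB; at 4:1 that becomes 4.625 dB over, giving -22.875 dB; +5 dB make-up → -17.875 dB.

-17.875 dB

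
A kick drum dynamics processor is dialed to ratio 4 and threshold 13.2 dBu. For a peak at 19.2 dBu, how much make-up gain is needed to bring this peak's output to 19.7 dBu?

5 dB

Overshoot 6 dB → 6/4 = 1.5 dB after compression, so the compressed level is 13.2 + 1.5 = 14.7 dBu.
Make-up = target − compressed = 19.7 − 14.7 = 5 dB.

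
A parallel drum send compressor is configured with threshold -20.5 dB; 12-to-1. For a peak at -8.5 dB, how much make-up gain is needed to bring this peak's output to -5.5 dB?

Overshoot 12 dB → 12/12 = 1 dB after compression, so the compressed level is -20.5 + 1 = -19.5 dB.
Make-up = target − compressed = -5.5 − (-19.5) = 14 dB.

14 dB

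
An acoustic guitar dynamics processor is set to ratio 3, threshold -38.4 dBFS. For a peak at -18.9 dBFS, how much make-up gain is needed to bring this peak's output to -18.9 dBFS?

13 dB

Without make-up, output = threshold + overshoot/3 = -38.4 + 6.5 = -31.9 dBFS.
Gap to target: 13 dB.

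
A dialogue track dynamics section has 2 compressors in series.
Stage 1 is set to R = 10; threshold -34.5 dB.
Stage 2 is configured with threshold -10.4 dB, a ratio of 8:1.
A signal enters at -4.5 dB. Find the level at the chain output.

-31.5 dB

Stage 1: overshoot 30 dB → 30/10 = 3 dB → -31.5 dB.
Stage 2: below threshold (-31.5 ≤ -10.4); passes unchanged; output -31.5 dB.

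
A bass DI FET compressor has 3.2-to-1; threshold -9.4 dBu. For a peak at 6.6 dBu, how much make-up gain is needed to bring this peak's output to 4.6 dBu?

9 dB

Overshoot 16 dB → 16/3.2 = 5 dB after compression, so the compressed level is -9.4 + 5 = -4.4 dBu.
Make-up = target − compressed = 4.6 − (-4.4) = 9 dB.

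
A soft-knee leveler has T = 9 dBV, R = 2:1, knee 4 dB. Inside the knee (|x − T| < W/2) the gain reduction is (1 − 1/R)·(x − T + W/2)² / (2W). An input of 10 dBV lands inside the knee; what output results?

x − T + W/2 = 10 − 9 + 2 = 3.
GR = (1 − 1/2) × 3² / 8 = 0.5 × 9 / 8 = 0.5625 dB.
Output = 10 − 0.5625 = 9.4375 dBV.

9.4375 dBV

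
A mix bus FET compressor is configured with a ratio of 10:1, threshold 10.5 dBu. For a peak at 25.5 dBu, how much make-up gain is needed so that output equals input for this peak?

13.5 dB

Without make-up, output = threshold + overshoot/10 = 10.5 + 1.5 = 12 dBu.
Gap to target: 13.5 dB.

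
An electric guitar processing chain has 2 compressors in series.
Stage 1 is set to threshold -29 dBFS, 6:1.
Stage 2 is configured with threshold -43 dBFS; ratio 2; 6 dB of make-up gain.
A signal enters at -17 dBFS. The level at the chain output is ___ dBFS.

-29 dBFS

Stage 1: overshoot 12 dB → 12/6 = 2 dB → -27 dBFS.
Stage 2: 16 dB above -43 dBFS, reduced 2:1 to 8 dB above → -35 dBFS; +6 dB make-up → -29 dBFS.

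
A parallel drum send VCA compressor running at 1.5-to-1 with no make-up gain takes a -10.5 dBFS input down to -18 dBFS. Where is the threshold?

Input is 22.5 dB above T (since output overshoot × R = input overshoot: (-18 − T)·1.5 = -10.5 − T gives T = -33 dBFS).
Check: -33 + (-10.5 − (-33))/1.5 = -33 + 15 = -18 dBFS. ✓

-33 dBFS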